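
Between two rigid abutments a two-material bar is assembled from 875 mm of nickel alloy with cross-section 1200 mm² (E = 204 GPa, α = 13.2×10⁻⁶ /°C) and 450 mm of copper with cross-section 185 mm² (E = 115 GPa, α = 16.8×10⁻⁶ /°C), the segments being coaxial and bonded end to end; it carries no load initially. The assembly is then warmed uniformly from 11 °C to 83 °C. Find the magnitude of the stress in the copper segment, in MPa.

σ ≈ 301 MPa (compressive)

Free thermal expansion of the whole bar: Σ αᵢΔT Lᵢ = 13.2×10⁻⁶×72×875 + 16.8×10⁻⁶×72×450 = 1.376 mm.
The rigid supports impose zero overall length change; the single axial force P common to all segments must satisfy P Σ Lᵢ/(AᵢEᵢ) = δ_free.
Σ Lᵢ/(AᵢEᵢ) = 875/(1200×204×10³) + 450/(185×115×10³) = 2.473×10⁻⁵ mm/N.
Hence P = δ_free / Σ(L/AE) = 1.376/2.473×10⁻⁵ = 55.65 kN (compressive).
σ_{copper} = P / A = 55650 / 185 = 300.8 MPa.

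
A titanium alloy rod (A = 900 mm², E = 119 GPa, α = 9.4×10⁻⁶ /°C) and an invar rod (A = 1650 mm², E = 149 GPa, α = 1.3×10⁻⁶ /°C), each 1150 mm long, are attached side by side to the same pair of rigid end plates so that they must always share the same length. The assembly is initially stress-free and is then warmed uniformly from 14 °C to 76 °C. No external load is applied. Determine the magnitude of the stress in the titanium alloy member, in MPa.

Both members must finish at the same length. With the larger α, the titanium alloy tends to over-expand; the plates restrain it, putting the titanium alloy in compression and the invar in tension. With no external load the two internal forces are equal and opposite, magnitude P.
Compatibility of the two members (thermal + elastic change equal): (α₁ − α₂)ΔT = P·[1/(A₁E₁) + 1/(A₂E₂)].
|α₁ − α₂|·ΔT = 8.1×10⁻⁶ × 62 = 0.0005022.
1/(A₁E₁) + 1/(A₂E₂) = 1/(900×119×10³) + 1/(1650×149×10³) = 1.34×10⁻⁸ N⁻¹.
P = 0.0005022 / 1.34×10⁻⁸ = 37460 N = 37.46 kN.
σ_{titanium alloy} = P/A₁ = 37460/900 = 41.63 MPa, compressive.

σ ≈ 41.6 MPa (compressive)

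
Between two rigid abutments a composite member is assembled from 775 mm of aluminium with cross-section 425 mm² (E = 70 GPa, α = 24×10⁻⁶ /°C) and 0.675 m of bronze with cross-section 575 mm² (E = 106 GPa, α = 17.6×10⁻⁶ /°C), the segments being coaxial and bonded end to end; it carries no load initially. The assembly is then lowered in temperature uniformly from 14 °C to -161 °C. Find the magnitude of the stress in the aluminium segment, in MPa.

Free thermal contraction of the whole bar: Σ αᵢΔT Lᵢ = 24×10⁻⁶×175×775 + 17.6×10⁻⁶×175×675 = 5.334 mm.
Since the ends are fixed, an axial force P builds up, equal in every segment, with P · Σ Lᵢ/(AᵢEᵢ) = δ_free.
The series flexibility is Σ Lᵢ/(AᵢEᵢ) = 775/(425×70×10³) + 675/(575×106×10³) = 3.713×10⁻⁵ mm/N.
So P = 5.334 / 3.713×10⁻⁵ = 143.7 kN, tensile.
σ_{aluminium} = P / A = 143700 / 425 = 338.1 MPa.

σ ≈ 338 MPa (tensile)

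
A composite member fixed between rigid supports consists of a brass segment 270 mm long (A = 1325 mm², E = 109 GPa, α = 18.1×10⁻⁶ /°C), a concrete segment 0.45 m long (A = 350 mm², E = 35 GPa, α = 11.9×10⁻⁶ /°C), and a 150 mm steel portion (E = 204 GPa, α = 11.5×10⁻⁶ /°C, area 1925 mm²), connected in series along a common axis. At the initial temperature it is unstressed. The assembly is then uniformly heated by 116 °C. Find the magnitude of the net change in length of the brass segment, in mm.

|ΔL| ≈ 0.5 mm

With the walls removed the bar would change length by δ_free = Σ αᵢΔT Lᵢ = 18.1×10⁻⁶×116×270 + 11.9×10⁻⁶×116×450 + 11.5×10⁻⁶×116×150 = 1.388 mm.
The walls prevent any net length change, so an axial force P (same in every segment) develops. Compatibility: P · Σ Lᵢ/(AᵢEᵢ) = δ_free.
The series flexibility is Σ Lᵢ/(AᵢEᵢ) = 270/(1325×109×10³) + 450/(350×35×10³) + 150/(1925×204×10³) = 3.899×10⁻⁵ mm/N.
P = 1.388 / 3.899×10⁻⁵ = 35610 N = 35.61 kN, compressive.
For the brass segment, free thermal change = 18.1×10⁻⁶×116×270 = 0.5669 mm and elastic change from P = 35610×270/(1325×109×10³) = 0.06657 mm; these oppose, so the net change is 0.5 mm (segment lengthens).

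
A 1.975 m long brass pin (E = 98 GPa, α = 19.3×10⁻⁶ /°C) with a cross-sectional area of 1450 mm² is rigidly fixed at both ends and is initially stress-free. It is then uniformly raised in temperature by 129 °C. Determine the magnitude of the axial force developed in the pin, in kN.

With zero net strain, σ = E·αΔT = 98 GPa × 19.3×10⁻⁶ × 129 = 244 MPa.
Axial force P = σA = 244 × 1450 = 353800 N = 353.8 kN, compressive.

P ≈ 354 kN (compressive)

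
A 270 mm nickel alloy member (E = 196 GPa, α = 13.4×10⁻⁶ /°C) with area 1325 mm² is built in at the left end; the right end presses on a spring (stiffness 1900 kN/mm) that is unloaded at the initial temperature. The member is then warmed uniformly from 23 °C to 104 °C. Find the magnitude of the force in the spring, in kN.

Free thermal expansion: δ_free = αΔT L = 13.4×10⁻⁶ × 81 × 270 = 0.2931 mm.
Let P be the compressive force at the spring. The member shortens elastically by PL/(AE) and the spring compresses by P/k; together these equal δ_free.
P [ L/(AE) + 1/k ] = δ_free → P [ 270/(1325×196×10³) + 1/(1900×10³) ] = 0.2931.
P = 0.2931 / 1.566×10⁻⁶ = 187100 N.

P ≈ 187 kN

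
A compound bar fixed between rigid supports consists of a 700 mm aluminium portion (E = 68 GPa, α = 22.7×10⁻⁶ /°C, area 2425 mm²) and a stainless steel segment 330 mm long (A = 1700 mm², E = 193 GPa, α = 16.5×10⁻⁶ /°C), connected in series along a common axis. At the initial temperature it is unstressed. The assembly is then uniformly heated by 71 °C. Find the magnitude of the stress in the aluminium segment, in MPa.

σ ≈ 119 MPa (compressive)

With the walls removed the bar would change length by δ_free = Σ αᵢΔT Lᵢ = 22.7×10⁻⁶×71×700 + 16.5×10⁻⁶×71×330 = 1.515 mm.
The rigid supports impose zero overall length change; the single axial force P common to all segments must satisfy P Σ Lᵢ/(AᵢEᵢ) = δ_free.
The series flexibility is Σ Lᵢ/(AᵢEᵢ) = 700/(2425×68×10³) + 330/(1700×193×10³) = 5.251×10⁻⁶ mm/N.
Hence P = δ_free / Σ(L/AE) = 1.515/5.251×10⁻⁶ = 288.5 kN (compressive).
σ_{aluminium} = P / A = 288500 / 2425 = 119 MPa.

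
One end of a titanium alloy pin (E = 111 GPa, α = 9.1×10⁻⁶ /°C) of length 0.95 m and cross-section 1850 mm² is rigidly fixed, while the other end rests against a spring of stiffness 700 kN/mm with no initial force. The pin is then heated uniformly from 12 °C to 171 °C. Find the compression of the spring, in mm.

δ ≈ 0.324 mm

Free thermal expansion: δ_free = αΔT L = 9.1×10⁻⁶ × 159 × 950 = 1.375 mm.
Let P be the compressive force at the spring. The pin shortens elastically by PL/(AE) and the spring compresses by P/k; together these equal δ_free.
P [ L/(AE) + 1/k ] = δ_free → P [ 950/(1850×111×10³) + 1/(700×10³) ] = 1.375.
P = 1.375 / 6.055×10⁻⁶ = 227000 N.
Spring compression = P/k = 227000/(700×10³) = 0.3243 mm.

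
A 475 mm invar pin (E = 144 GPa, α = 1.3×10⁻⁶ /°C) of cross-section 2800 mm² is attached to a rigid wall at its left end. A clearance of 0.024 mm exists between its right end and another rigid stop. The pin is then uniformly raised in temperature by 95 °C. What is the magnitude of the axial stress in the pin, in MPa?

σ ≈ 10.5 MPa (compressive)

If the wall were absent the pin would grow by αΔT L = 1.3×10⁻⁶ × 95 × 475 = 0.05866 mm.
After closing the 0.024 mm clearance, 0.05866 − 0.024 = 0.03466 mm of expansion remains to be suppressed by the wall.
That suppressed elongation corresponds to σ = E·Δ/L = 144×10³ × 0.03466/475 = 10.51 MPa.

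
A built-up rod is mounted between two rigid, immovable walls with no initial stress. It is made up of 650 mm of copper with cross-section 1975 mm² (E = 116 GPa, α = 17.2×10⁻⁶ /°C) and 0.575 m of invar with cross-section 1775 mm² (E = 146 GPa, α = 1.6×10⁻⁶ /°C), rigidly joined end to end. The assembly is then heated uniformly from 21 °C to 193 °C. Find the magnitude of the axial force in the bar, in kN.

Free thermal expansion of the whole bar: Σ αᵢΔT Lᵢ = 17.2×10⁻⁶×172×650 + 1.6×10⁻⁶×172×575 = 2.081 mm.
Since the ends are fixed, an axial force P builds up, equal in every segment, with P · Σ Lᵢ/(AᵢEᵢ) = δ_free.
Σ Lᵢ/(AᵢEᵢ) = 650/(1975×116×10³) + 575/(1775×146×10³) = 5.056×10⁻⁶ mm/N.
Hence P = δ_free / Σ(L/AE) = 2.081/5.056×10⁻⁶ = 411.6 kN (compressive).

P ≈ 412 kN (compressive)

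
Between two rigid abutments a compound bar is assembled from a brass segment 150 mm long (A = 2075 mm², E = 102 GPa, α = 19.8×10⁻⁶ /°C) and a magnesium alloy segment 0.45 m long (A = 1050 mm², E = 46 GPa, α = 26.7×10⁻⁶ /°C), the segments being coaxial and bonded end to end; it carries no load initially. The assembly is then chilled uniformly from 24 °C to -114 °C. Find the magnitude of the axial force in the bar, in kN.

P ≈ 206 kN (tensile)

If the supports were absent, the total length change would be Σ αᵢΔT Lᵢ = 19.8×10⁻⁶×138×150 + 26.7×10⁻⁶×138×450 = 2.068 mm.
The rigid supports impose zero overall length change; the single axial force P common to all segments must satisfy P Σ Lᵢ/(AᵢEᵢ) = δ_free.
Σ Lᵢ/(AᵢEᵢ) = 150/(2075×102×10³) + 450/(1050×46×10³) = 1.003×10⁻⁵ mm/N.
So P = 2.068 / 1.003×10⁻⁵ = 206.3 kN, tensile.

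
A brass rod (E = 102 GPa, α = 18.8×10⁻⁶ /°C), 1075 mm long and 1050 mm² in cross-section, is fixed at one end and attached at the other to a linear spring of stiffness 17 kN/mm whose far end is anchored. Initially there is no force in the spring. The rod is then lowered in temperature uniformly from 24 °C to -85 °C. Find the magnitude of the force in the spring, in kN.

Free thermal contraction: δ_free = αΔT L = 18.8×10⁻⁶ × 109 × 1075 = 2.203 mm.
Let P be the tensile force in the spring. The rod extends elastically by PL/(AE) and the spring stretches by P/k; together these equal δ_free.
So P = δ_free / [L/(AE) + 1/k] = 2.203 / [ 1075/(1050×102×10³) + 1/(17×10³) ].
P = 2.203 / 6.886×10⁻⁵ = 31990 N.

P ≈ 32 kN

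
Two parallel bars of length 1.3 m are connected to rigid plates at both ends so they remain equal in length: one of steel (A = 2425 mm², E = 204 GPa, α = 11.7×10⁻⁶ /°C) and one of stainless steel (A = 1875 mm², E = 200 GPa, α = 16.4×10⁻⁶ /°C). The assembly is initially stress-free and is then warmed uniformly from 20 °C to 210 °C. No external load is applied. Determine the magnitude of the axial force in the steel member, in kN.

P ≈ 190 kN (tensile in the steel)

The stainless steel has the larger α, so on heating it would change length more than the steel if both were free. The rigid plates force a common final length, so the stainless steel is put into compression and the steel into tension, with equal and opposite forces P (no external load).
Compatibility of the two members (thermal + elastic change equal): (α₁ − α₂)ΔT = P·[1/(A₁E₁) + 1/(A₂E₂)].
|α₁ − α₂|·ΔT = 4.7×10⁻⁶ × 190 = 0.000893.
1/(A₁E₁) + 1/(A₂E₂) = 1/(2425×204×10³) + 1/(1875×200×10³) = 4.688×10⁻⁹ N⁻¹.
So P = 0.000893 / 4.688×10⁻⁹ = 190.5 kN.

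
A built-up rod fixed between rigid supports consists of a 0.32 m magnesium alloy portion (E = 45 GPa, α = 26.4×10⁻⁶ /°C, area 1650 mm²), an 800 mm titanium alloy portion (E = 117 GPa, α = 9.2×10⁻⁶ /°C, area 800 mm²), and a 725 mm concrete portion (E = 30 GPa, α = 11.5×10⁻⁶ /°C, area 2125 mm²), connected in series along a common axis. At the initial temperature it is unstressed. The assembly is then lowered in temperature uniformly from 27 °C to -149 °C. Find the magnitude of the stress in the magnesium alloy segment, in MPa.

If the supports were absent, the total length change would be Σ αᵢΔT Lᵢ = 26.4×10⁻⁶×176×320 + 9.2×10⁻⁶×176×800 + 11.5×10⁻⁶×176×725 = 4.25 mm.
The walls prevent any net length change, so an axial force P (same in every segment) develops. Compatibility: P · Σ Lᵢ/(AᵢEᵢ) = δ_free.
Σ Lᵢ/(AᵢEᵢ) = 320/(1650×45×10³) + 800/(800×117×10³) + 725/(2125×30×10³) = 2.423×10⁻⁵ mm/N.
P = 4.25 / 2.423×10⁻⁵ = 175400 N = 175.4 kN, tensile.
σ_{magnesium alloy} = P / A = 175400 / 1650 = 106.3 MPa.

σ ≈ 106 MPa (tensile)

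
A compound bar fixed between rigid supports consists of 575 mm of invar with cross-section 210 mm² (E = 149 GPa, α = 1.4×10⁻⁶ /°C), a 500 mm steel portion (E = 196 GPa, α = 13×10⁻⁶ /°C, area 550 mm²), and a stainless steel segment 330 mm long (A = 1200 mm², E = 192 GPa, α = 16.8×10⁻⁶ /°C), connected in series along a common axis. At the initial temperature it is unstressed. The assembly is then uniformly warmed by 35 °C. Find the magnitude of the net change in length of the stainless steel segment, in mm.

|ΔL| ≈ 0.168 mm

With the walls removed the bar would change length by δ_free = Σ αᵢΔT Lᵢ = 1.4×10⁻⁶×35×575 + 13×10⁻⁶×35×500 + 16.8×10⁻⁶×35×330 = 0.4497 mm.
Since the ends are fixed, an axial force P builds up, equal in every segment, with P · Σ Lᵢ/(AᵢEᵢ) = δ_free.
Σ Lᵢ/(AᵢEᵢ) = 575/(210×149×10³) + 500/(550×196×10³) + 330/(1200×192×10³) = 2.445×10⁻⁵ mm/N.
Hence P = δ_free / Σ(L/AE) = 0.4497/2.445×10⁻⁵ = 18.4 kN (compressive).
For the stainless steel segment, free thermal change = 16.8×10⁻⁶×35×330 = 0.194 mm and elastic change from P = 18400×330/(1200×192×10³) = 0.02635 mm; these oppose, so the net change is 0.168 mm (segment lengthens).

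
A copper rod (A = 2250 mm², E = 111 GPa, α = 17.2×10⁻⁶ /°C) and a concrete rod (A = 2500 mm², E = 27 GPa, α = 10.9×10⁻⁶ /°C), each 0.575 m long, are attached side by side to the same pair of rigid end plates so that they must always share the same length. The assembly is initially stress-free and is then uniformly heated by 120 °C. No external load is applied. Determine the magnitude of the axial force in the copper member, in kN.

The copper has the larger α, so on heating it would change length more than the concrete if both were free. The rigid plates force a common final length, so the copper is put into compression and the concrete into tension, with equal and opposite forces P (no external load).
Setting the final lengths equal and cancelling L: (α₁ − α₂)ΔT = P/(A₁E₁) + P/(A₂E₂).
|α₁ − α₂|·ΔT = 6.3×10⁻⁶ × 120 = 0.000756.
1/(A₁E₁) + 1/(A₂E₂) = 1/(2250×111×10³) + 1/(2500×27×10³) = 1.882×10⁻⁸ N⁻¹.
So P = 0.000756 / 1.882×10⁻⁸ = 40.17 kN.

P ≈ 40.2 kN (compressive in the copper)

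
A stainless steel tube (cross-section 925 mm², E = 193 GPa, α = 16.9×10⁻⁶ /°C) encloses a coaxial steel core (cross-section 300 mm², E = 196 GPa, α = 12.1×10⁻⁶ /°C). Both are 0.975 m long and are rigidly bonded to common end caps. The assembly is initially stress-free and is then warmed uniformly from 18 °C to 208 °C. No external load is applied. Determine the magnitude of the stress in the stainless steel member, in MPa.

σ ≈ 43.6 MPa (compressive)

Both members must finish at the same length. With the larger α, the stainless steel tends to over-expand; the plates restrain it, putting the stainless steel in compression and the steel in tension. With no external load the two internal forces are equal and opposite, magnitude P.
Compatibility of the two members (thermal + elastic change equal): (α₁ − α₂)ΔT = P·[1/(A₁E₁) + 1/(A₂E₂)].
|α₁ − α₂|·ΔT = 4.8×10⁻⁶ × 190 = 0.000912.
1/(A₁E₁) + 1/(A₂E₂) = 1/(925×193×10³) + 1/(300×196×10³) = 2.261×10⁻⁸ N⁻¹.
So P = 0.000912 / 2.261×10⁻⁸ = 40.34 kN.
σ_{stainless steel} = P/A₁ = 40340/925 = 43.61 MPa, compressive.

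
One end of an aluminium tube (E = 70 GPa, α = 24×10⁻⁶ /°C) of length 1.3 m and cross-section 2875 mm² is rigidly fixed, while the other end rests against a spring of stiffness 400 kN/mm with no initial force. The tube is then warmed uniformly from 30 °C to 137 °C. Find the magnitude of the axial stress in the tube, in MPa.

If the spring were absent the tube would lengthen by αΔT L = 24×10⁻⁶ × 107 × 1300 = 3.338 mm.
With a force P in the spring, the elastic change of the tube is PL/(AE) and that of the spring is P/k; compatibility requires their sum to equal δ_free.
P [ L/(AE) + 1/k ] = δ_free → P [ 1300/(2875×70×10³) + 1/(400×10³) ] = 3.338.
P = 3.338 / 8.96×10⁻⁶ = 372600 N.
σ = P/A = 372600/2875 = 129.6 MPa.

σ ≈ 130 MPa (compressive)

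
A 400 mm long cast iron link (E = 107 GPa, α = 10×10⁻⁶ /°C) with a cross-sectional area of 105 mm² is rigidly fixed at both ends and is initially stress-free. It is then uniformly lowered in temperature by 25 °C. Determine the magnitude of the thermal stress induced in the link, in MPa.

With length fixed, the mechanical strain must cancel the thermal strain αΔT = 10×10⁻⁶ × 25 = 250×10⁻⁶.
Hence σ = E·αΔT = 107×10³ × 250×10⁻⁶ = 26.75 MPa, tensile.

σ ≈ 26.8 MPa (tensile)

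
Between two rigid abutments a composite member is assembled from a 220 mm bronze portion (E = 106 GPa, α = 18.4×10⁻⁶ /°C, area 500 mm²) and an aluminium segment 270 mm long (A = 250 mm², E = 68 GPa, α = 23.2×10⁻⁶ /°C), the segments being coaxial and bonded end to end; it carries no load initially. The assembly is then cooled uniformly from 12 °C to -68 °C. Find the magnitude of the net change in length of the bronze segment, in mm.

Free thermal contraction of the whole bar: Σ αᵢΔT Lᵢ = 18.4×10⁻⁶×80×220 + 23.2×10⁻⁶×80×270 = 0.825 mm.
Since the ends are fixed, an axial force P builds up, equal in every segment, with P · Σ Lᵢ/(AᵢEᵢ) = δ_free.
Σ Lᵢ/(AᵢEᵢ) = 220/(500×106×10³) + 270/(250×68×10³) = 2.003×10⁻⁵ mm/N.
So P = 0.825 / 2.003×10⁻⁵ = 41.18 kN, tensile.
For the bronze segment, free thermal change = 18.4×10⁻⁶×80×220 = 0.3238 mm and elastic change from P = 41180×220/(500×106×10³) = 0.1709 mm; these oppose, so the net change is 0.153 mm (segment shortens).

|ΔL| ≈ 0.153 mm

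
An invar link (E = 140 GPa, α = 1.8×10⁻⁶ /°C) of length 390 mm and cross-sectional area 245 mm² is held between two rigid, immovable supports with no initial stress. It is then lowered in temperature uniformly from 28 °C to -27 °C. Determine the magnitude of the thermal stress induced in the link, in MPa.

Because both ends are immovable the net strain is zero, and the suppressed thermal strain is αΔT = 1.8×10⁻⁶ × 55 = 99×10⁻⁶.
σ = EαΔT = 140×10³ × 1.8×10⁻⁶ × 55 = 13.86 MPa (tensile; the link is trying to contract).

σ ≈ 13.9 MPa (tensile)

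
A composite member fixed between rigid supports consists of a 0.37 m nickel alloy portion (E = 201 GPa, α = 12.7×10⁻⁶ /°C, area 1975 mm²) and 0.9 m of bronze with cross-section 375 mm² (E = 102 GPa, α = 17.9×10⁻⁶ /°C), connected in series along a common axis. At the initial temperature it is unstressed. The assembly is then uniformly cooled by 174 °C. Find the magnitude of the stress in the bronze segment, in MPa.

Free thermal contraction of the whole bar: Σ αᵢΔT Lᵢ = 12.7×10⁻⁶×174×370 + 17.9×10⁻⁶×174×900 = 3.621 mm.
Since the ends are fixed, an axial force P builds up, equal in every segment, with P · Σ Lᵢ/(AᵢEᵢ) = δ_free.
Σ Lᵢ/(AᵢEᵢ) = 370/(1975×201×10³) + 900/(375×102×10³) = 2.446×10⁻⁵ mm/N.
P = 3.621 / 2.446×10⁻⁵ = 148000 N = 148 kN, tensile.
σ_{bronze} = P / A = 148000 / 375 = 394.7 MPa.

σ ≈ 395 MPa (tensile)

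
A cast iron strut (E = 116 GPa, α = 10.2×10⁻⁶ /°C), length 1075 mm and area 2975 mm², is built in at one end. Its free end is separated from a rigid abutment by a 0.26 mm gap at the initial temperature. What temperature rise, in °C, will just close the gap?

ΔT ≈ 23.7 °C

The gap closes when αΔT L = 0.26 mm, since the strut is still unstressed at that instant.
So ΔT = g/(αL) = 0.26/(10.2×10⁻⁶ × 1075) = 23.71 °C.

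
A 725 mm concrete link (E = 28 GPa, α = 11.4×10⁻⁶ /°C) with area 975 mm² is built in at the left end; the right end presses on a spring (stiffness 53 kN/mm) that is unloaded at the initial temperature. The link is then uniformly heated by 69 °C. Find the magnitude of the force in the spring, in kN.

Free thermal expansion: δ_free = αΔT L = 11.4×10⁻⁶ × 69 × 725 = 0.5703 mm.
With a force P in the spring, the elastic change of the link is PL/(AE) and that of the spring is P/k; compatibility requires their sum to equal δ_free.
So P = δ_free / [L/(AE) + 1/k] = 0.5703 / [ 725/(975×28×10³) + 1/(53×10³) ].
P = 0.5703 / 4.542×10⁻⁵ = 12550 N.

P ≈ 12.6 kN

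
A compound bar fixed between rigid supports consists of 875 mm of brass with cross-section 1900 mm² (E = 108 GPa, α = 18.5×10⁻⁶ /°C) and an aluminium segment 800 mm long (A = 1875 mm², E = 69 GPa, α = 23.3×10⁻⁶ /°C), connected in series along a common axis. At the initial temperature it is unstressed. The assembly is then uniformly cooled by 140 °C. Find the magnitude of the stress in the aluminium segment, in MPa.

σ ≈ 249 MPa (tensile)

With the walls removed the bar would change length by δ_free = Σ αᵢΔT Lᵢ = 18.5×10⁻⁶×140×875 + 23.3×10⁻⁶×140×800 = 4.876 mm.
The walls prevent any net length change, so an axial force P (same in every segment) develops. Compatibility: P · Σ Lᵢ/(AᵢEᵢ) = δ_free.
The series flexibility is Σ Lᵢ/(AᵢEᵢ) = 875/(1900×108×10³) + 800/(1875×69×10³) = 1.045×10⁻⁵ mm/N.
P = 4.876 / 1.045×10⁻⁵ = 466700 N = 466.7 kN, tensile.
σ_{aluminium} = P / A = 466700 / 1875 = 248.9 MPa.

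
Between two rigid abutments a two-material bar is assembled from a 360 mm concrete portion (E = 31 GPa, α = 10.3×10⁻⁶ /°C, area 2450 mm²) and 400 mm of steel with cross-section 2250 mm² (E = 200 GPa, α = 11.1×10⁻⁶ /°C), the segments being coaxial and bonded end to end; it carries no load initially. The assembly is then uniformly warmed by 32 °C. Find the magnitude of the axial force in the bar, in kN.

Free thermal expansion of the whole bar: Σ αᵢΔT Lᵢ = 10.3×10⁻⁶×32×360 + 11.1×10⁻⁶×32×400 = 0.2607 mm.
The rigid supports impose zero overall length change; the single axial force P common to all segments must satisfy P Σ Lᵢ/(AᵢEᵢ) = δ_free.
The series flexibility is Σ Lᵢ/(AᵢEᵢ) = 360/(2450×31×10³) + 400/(2250×200×10³) = 5.629×10⁻⁶ mm/N.
So P = 0.2607 / 5.629×10⁻⁶ = 46.32 kN, compressive.

P ≈ 46.3 kN (compressive)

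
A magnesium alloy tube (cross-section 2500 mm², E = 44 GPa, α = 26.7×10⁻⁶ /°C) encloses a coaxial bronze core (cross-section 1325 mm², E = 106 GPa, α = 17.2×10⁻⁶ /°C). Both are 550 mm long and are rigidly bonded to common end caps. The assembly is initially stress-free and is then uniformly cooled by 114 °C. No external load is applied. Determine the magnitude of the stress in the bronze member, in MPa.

Both members must finish at the same length. With the larger α, the magnesium alloy tends to over-contract; the plates restrain it, putting the magnesium alloy in tension and the bronze in compression. With no external load the two internal forces are equal and opposite, magnitude P.
Compatibility of the two members (thermal + elastic change equal): (α₁ − α₂)ΔT = P·[1/(A₁E₁) + 1/(A₂E₂)].
|α₁ − α₂|·ΔT = 9.5×10⁻⁶ × 114 = 0.001083.
1/(A₁E₁) + 1/(A₂E₂) = 1/(2500×44×10³) + 1/(1325×106×10³) = 1.621×10⁻⁸ N⁻¹.
P = 0.001083 / 1.621×10⁻⁸ = 66810 N = 66.81 kN.
σ_{bronze} = P/A₂ = 66810/1325 = 50.42 MPa, compressive.

σ ≈ 50.4 MPa (compressive)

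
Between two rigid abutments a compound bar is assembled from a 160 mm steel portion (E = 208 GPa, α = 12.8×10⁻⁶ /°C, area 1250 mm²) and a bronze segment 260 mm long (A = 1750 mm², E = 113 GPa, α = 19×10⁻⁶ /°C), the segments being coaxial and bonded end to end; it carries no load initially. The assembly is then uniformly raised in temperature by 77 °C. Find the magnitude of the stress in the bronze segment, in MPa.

With the walls removed the bar would change length by δ_free = Σ αᵢΔT Lᵢ = 12.8×10⁻⁶×77×160 + 19×10⁻⁶×77×260 = 0.5381 mm.
The walls prevent any net length change, so an axial force P (same in every segment) develops. Compatibility: P · Σ Lᵢ/(AᵢEᵢ) = δ_free.
Σ Lᵢ/(AᵢEᵢ) = 160/(1250×208×10³) + 260/(1750×113×10³) = 1.93×10⁻⁶ mm/N.
Hence P = δ_free / Σ(L/AE) = 0.5381/1.93×10⁻⁶ = 278.8 kN (compressive).
σ_{bronze} = P / A = 278800 / 1750 = 159.3 MPa.

σ ≈ 159 MPa (compressive)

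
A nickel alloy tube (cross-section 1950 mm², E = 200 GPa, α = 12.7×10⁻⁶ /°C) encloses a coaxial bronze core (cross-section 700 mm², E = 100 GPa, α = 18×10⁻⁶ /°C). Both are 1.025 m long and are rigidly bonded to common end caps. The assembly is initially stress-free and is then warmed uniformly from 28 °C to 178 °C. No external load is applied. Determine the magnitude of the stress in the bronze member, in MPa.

σ ≈ 67.4 MPa (compressive)

Equilibrium of a rigid end plate with no external load gives equal and opposite internal forces ±P in the two members. Since α_{bronze} > α_{nickel alloy}, heating drives the bronze into compression and the nickel alloy into tension.
Equating the net (thermal + elastic) strains gives |α₁ − α₂|·ΔT = P·[1/(A₁E₁) + 1/(A₂E₂)].
|α₁ − α₂|·ΔT = 5.3×10⁻⁶ × 150 = 0.000795.
1/(A₁E₁) + 1/(A₂E₂) = 1/(1950×200×10³) + 1/(700×100×10³) = 1.685×10⁻⁸ N⁻¹.
P = 0.000795 / 1.685×10⁻⁸ = 47180 N = 47.18 kN.
σ_{bronze} = P/A₂ = 47180/700 = 67.4 MPa, compressive.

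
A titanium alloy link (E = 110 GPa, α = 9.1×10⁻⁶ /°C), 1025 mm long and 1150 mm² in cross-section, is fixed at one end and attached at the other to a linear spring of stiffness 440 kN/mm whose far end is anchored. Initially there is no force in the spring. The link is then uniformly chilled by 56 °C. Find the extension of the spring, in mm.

The unrestrained thermal change is αΔT L = 9.1×10⁻⁶ × 56 × 1025 = 0.5223 mm.
Let P be the tensile force in the spring. The link extends elastically by PL/(AE) and the spring stretches by P/k; together these equal δ_free.
P [ L/(AE) + 1/k ] = δ_free → P [ 1025/(1150×110×10³) + 1/(440×10³) ] = 0.5223.
P = 0.5223 / 1.038×10⁻⁵ = 50340 N.
Spring extension = P/k = 50340/(440×10³) = 0.1144 mm.

δ ≈ 0.114 mm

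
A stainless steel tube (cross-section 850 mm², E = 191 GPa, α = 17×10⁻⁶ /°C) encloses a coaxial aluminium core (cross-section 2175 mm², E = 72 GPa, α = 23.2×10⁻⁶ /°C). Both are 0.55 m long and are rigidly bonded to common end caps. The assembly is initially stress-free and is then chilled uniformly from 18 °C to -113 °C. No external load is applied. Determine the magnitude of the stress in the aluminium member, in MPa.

σ ≈ 29.8 MPa (tensile)

Equilibrium of a rigid end plate with no external load gives equal and opposite internal forces ±P in the two members. Since α_{aluminium} > α_{stainless steel}, cooling drives the aluminium into tension and the stainless steel into compression.
Equating the net (thermal + elastic) strains gives |α₁ − α₂|·ΔT = P·[1/(A₁E₁) + 1/(A₂E₂)].
|α₁ − α₂|·ΔT = 6.2×10⁻⁶ × 131 = 0.0008122.
1/(A₁E₁) + 1/(A₂E₂) = 1/(850×191×10³) + 1/(2175×72×10³) = 1.255×10⁻⁸ N⁻¹.
P = 0.0008122 / 1.255×10⁻⁸ = 64740 N = 64.74 kN.
σ_{aluminium} = P/A₂ = 64740/2175 = 29.77 MPa, tensile.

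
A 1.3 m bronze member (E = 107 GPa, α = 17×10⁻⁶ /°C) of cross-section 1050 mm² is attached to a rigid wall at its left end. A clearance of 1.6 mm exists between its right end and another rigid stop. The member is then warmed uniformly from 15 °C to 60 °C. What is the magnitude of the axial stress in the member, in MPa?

If the wall were absent the member would grow by αΔT L = 17×10⁻⁶ × 45 × 1300 = 0.9945 mm.
This is smaller than the 1.6 mm clearance, so the member expands freely without reaching the stop — the stress is zero.

σ ≈ 0 MPa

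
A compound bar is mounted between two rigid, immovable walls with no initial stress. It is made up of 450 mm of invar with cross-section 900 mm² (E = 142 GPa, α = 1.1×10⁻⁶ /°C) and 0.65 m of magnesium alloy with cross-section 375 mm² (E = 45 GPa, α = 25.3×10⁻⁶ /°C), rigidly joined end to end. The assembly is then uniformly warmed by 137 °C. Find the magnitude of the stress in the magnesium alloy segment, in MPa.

If the supports were absent, the total length change would be Σ αᵢΔT Lᵢ = 1.1×10⁻⁶×137×450 + 25.3×10⁻⁶×137×650 = 2.321 mm.
Since the ends are fixed, an axial force P builds up, equal in every segment, with P · Σ Lᵢ/(AᵢEᵢ) = δ_free.
Σ Lᵢ/(AᵢEᵢ) = 450/(900×142×10³) + 650/(375×45×10³) = 4.204×10⁻⁵ mm/N.
Hence P = δ_free / Σ(L/AE) = 2.321/4.204×10⁻⁵ = 55.2 kN (compressive).
σ_{magnesium alloy} = P / A = 55200 / 375 = 147.2 MPa.

σ ≈ 147 MPa (compressive)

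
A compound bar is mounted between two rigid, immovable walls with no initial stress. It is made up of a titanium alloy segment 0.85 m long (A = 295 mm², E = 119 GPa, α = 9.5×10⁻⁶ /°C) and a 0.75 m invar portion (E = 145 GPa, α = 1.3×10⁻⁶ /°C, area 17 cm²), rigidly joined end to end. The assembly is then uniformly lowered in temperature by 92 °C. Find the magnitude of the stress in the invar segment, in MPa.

With the walls removed the bar would change length by δ_free = Σ αᵢΔT Lᵢ = 9.5×10⁻⁶×92×850 + 1.3×10⁻⁶×92×750 = 0.8326 mm.
The walls prevent any net length change, so an axial force P (same in every segment) develops. Compatibility: P · Σ Lᵢ/(AᵢEᵢ) = δ_free.
Σ Lᵢ/(AᵢEᵢ) = 850/(295×119×10³) + 750/(1700×145×10³) = 2.726×10⁻⁵ mm/N.
Hence P = δ_free / Σ(L/AE) = 0.8326/2.726×10⁻⁵ = 30.55 kN (tensile).
σ_{invar} = P / A = 30550 / 1700 = 17.97 MPa.

σ ≈ 18 MPa (tensile)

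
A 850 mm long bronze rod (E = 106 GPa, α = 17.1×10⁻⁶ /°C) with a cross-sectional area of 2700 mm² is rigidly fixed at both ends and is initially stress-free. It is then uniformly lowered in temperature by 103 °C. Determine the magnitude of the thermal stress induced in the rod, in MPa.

With length fixed, the mechanical strain must cancel the thermal strain αΔT = 17.1×10⁻⁶ × 103 = 1761.3×10⁻⁶.
σ = EαΔT = 106×10³ × 17.1×10⁻⁶ × 103 = 186.7 MPa (tensile; the rod is trying to contract).

σ ≈ 187 MPa (tensile)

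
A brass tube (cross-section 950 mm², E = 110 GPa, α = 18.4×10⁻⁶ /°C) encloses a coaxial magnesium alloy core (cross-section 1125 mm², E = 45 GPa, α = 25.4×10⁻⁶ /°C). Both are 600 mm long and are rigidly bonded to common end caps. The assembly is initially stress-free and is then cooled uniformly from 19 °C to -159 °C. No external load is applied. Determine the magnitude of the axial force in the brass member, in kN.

Equilibrium of a rigid end plate with no external load gives equal and opposite internal forces ±P in the two members. Since α_{magnesium alloy} > α_{brass}, cooling drives the magnesium alloy into tension and the brass into compression.
Equating the net (thermal + elastic) strains gives |α₁ − α₂|·ΔT = P·[1/(A₁E₁) + 1/(A₂E₂)].
|α₁ − α₂|·ΔT = 7×10⁻⁶ × 178 = 0.001246.
1/(A₁E₁) + 1/(A₂E₂) = 1/(950×110×10³) + 1/(1125×45×10³) = 2.932×10⁻⁸ N⁻¹.
P = 0.001246 / 2.932×10⁻⁸ = 42490 N = 42.49 kN.

P ≈ 42.5 kN (compressive in the brass)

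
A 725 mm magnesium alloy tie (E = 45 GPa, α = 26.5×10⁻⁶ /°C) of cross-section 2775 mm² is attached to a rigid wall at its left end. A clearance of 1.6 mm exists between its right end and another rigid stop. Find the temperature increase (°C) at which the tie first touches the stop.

The gap closes when αΔT L = 1.6 mm, since the tie is still unstressed at that instant.
So ΔT = g/(αL) = 1.6/(26.5×10⁻⁶ × 725) = 83.28 °C.

ΔT ≈ 83.3 °C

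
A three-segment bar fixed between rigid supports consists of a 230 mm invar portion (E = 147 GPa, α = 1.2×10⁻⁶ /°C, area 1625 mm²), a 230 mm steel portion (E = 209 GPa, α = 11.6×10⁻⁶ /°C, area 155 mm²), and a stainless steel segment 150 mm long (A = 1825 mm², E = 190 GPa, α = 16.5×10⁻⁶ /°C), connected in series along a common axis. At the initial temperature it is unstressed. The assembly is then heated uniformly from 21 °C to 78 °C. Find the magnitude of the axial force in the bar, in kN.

P ≈ 36.4 kN (compressive)

Free thermal expansion of the whole bar: Σ αᵢΔT Lᵢ = 1.2×10⁻⁶×57×230 + 11.6×10⁻⁶×57×230 + 16.5×10⁻⁶×57×150 = 0.3089 mm.
Since the ends are fixed, an axial force P builds up, equal in every segment, with P · Σ Lᵢ/(AᵢEᵢ) = δ_free.
Σ Lᵢ/(AᵢEᵢ) = 230/(1625×147×10³) + 230/(155×209×10³) + 150/(1825×190×10³) = 8.495×10⁻⁶ mm/N.
So P = 0.3089 / 8.495×10⁻⁶ = 36.36 kN, compressive.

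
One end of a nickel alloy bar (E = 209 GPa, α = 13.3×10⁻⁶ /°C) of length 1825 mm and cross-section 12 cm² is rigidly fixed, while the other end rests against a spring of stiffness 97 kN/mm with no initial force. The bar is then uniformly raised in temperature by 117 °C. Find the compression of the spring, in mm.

δ ≈ 1.66 mm

If the spring were absent the bar would lengthen by αΔT L = 13.3×10⁻⁶ × 117 × 1825 = 2.84 mm.
Let P be the compressive force at the spring. The bar shortens elastically by PL/(AE) and the spring compresses by P/k; together these equal δ_free.
So P = δ_free / [L/(AE) + 1/k] = 2.84 / [ 1825/(1200×209×10³) + 1/(97×10³) ].
P = 2.84 / 1.759×10⁻⁵ = 161500 N.
Spring compression = P/k = 161500/(97×10³) = 1.665 mm.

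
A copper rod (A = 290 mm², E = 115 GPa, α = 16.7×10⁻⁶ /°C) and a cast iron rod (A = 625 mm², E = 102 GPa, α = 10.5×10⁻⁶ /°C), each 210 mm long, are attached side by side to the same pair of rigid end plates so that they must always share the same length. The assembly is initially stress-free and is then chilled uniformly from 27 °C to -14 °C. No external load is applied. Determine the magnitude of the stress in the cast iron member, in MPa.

σ ≈ 8.91 MPa (compressive)

The copper has the larger α, so on cooling it would change length more than the cast iron if both were free. The rigid plates force a common final length, so the copper is put into tension and the cast iron into compression, with equal and opposite forces P (no external load).
Setting the final lengths equal and cancelling L: (α₁ − α₂)ΔT = P/(A₁E₁) + P/(A₂E₂).
|α₁ − α₂|·ΔT = 6.2×10⁻⁶ × 41 = 0.0002542.
1/(A₁E₁) + 1/(A₂E₂) = 1/(290×115×10³) + 1/(625×102×10³) = 4.567×10⁻⁸ N⁻¹.
So P = 0.0002542 / 4.567×10⁻⁸ = 5.566 kN.
σ_{cast iron} = P/A₂ = 5566/625 = 8.905 MPa, compressive.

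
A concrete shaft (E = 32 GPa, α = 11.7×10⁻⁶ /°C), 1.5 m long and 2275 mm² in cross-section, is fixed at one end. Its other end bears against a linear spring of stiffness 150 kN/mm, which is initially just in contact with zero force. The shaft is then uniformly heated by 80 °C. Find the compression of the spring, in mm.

If the spring were absent the shaft would lengthen by αΔT L = 11.7×10⁻⁶ × 80 × 1500 = 1.404 mm.
With a force P in the spring, the elastic change of the shaft is PL/(AE) and that of the spring is P/k; compatibility requires their sum to equal δ_free.
P [ L/(AE) + 1/k ] = δ_free → P [ 1500/(2275×32×10³) + 1/(150×10³) ] = 1.404.
P = 1.404 / 2.727×10⁻⁵ = 51480 N.
Spring compression = P/k = 51480/(150×10³) = 0.3432 mm.

δ ≈ 0.343 mm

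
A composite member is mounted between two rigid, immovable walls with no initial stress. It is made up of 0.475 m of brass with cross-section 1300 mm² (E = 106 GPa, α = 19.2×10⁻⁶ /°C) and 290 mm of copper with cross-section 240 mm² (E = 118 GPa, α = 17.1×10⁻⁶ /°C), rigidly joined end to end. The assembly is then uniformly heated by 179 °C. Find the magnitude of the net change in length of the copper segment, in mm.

If the supports were absent, the total length change would be Σ αᵢΔT Lᵢ = 19.2×10⁻⁶×179×475 + 17.1×10⁻⁶×179×290 = 2.52 mm.
The walls prevent any net length change, so an axial force P (same in every segment) develops. Compatibility: P · Σ Lᵢ/(AᵢEᵢ) = δ_free.
Σ Lᵢ/(AᵢEᵢ) = 475/(1300×106×10³) + 290/(240×118×10³) = 1.369×10⁻⁵ mm/N.
So P = 2.52 / 1.369×10⁻⁵ = 184.1 kN, compressive.
For the copper segment, free thermal change = 17.1×10⁻⁶×179×290 = 0.8877 mm and elastic change from P = 184100×290/(240×118×10³) = 1.885 mm; these oppose, so the net change is 0.998 mm (segment shortens).

|ΔL| ≈ 0.998 mm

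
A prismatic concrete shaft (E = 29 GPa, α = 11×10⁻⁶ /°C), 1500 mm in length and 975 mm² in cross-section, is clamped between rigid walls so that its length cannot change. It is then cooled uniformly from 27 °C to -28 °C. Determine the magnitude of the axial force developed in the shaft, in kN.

Full restraint means ε = 0, so the stress is σ = EαΔT = 29×10³ × 11×10⁻⁶ × 55 = 17.55 MPa.
P = AEαΔT = 975 × 29×10³ × 11×10⁻⁶ × 55 = 17.11 kN (tensile).

P ≈ 17.1 kN (tensile)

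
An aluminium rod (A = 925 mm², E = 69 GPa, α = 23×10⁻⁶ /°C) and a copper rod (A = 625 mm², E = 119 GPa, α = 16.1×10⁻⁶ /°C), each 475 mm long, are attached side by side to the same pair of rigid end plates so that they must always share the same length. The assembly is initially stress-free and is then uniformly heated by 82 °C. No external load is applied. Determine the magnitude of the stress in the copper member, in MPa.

σ ≈ 31.1 MPa (tensile)

Both members must finish at the same length. With the larger α, the aluminium tends to over-expand; the plates restrain it, putting the aluminium in compression and the copper in tension. With no external load the two internal forces are equal and opposite, magnitude P.
Compatibility of the two members (thermal + elastic change equal): (α₁ − α₂)ΔT = P·[1/(A₁E₁) + 1/(A₂E₂)].
|α₁ − α₂|·ΔT = 6.9×10⁻⁶ × 82 = 0.0005658.
1/(A₁E₁) + 1/(A₂E₂) = 1/(925×69×10³) + 1/(625×119×10³) = 2.911×10⁻⁸ N⁻¹.
P = 0.0005658 / 2.911×10⁻⁸ = 19430 N = 19.43 kN.
σ_{copper} = P/A₂ = 19430/625 = 31.1 MPa, tensile.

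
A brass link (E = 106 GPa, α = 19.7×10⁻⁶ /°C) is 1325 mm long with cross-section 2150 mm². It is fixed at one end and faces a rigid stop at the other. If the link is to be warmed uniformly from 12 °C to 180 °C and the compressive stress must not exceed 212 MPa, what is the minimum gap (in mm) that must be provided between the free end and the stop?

With no wall the link would lengthen by αΔT L = 19.7×10⁻⁶ × 168 × 1325 = 4.385 mm.
A stress of 212 MPa corresponds to the wall pushing the link back by σL/E = 212×1325/(106×10³) = 2.65 mm.
So the gap has to take up the difference, g_min = δ_free − σL/E = 4.385 − 2.65 = 1.735 mm.

g ≈ 1.74 mm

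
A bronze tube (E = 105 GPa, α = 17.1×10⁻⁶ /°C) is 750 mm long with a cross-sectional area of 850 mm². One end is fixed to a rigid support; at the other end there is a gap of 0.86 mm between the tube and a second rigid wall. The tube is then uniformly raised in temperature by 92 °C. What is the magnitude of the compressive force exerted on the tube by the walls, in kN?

Free thermal elongation = αΔT L = 17.1×10⁻⁶ × 92 × 750 = 1.18 mm.
After closing the 0.86 mm clearance, 1.18 − 0.86 = 0.3199 mm of expansion remains to be suppressed by the wall.
That suppressed elongation corresponds to σ = E·Δ/L = 105×10³ × 0.3199/750 = 44.79 MPa.
P = σA = 44.79 × 850 = 38.07 kN.

P ≈ 38.1 kN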